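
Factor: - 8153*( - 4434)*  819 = 29607179238 = 2^1*3^3 * 7^1*13^1*31^1*263^1*739^1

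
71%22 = 5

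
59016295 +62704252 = 121720547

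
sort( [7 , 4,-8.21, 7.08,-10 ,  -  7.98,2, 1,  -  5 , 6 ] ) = [ - 10,-8.21 ,  -  7.98,  -  5,1,2, 4, 6,7, 7.08 ]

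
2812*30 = 84360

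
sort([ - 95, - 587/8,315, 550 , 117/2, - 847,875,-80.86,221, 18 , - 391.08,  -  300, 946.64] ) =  [ - 847 , - 391.08, - 300 , - 95,-80.86, - 587/8,18,117/2, 221 , 315,550, 875, 946.64]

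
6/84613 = 6/84613 = 0.00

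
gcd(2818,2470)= 2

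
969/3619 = 969/3619 = 0.27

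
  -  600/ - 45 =13 + 1/3 = 13.33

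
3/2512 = 3/2512 = 0.00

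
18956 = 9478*2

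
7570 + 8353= 15923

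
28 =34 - 6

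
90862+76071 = 166933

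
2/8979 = 2/8979 = 0.00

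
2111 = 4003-1892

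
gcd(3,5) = 1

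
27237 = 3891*7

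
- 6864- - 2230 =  - 4634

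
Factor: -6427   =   -6427^1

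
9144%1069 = 592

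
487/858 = 487/858 = 0.57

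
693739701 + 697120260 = 1390859961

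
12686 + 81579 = 94265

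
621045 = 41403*15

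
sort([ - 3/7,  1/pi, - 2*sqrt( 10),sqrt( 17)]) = [ - 2 * sqrt( 10), - 3/7,  1/pi,sqrt(17)]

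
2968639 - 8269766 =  - 5301127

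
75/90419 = 75/90419 = 0.00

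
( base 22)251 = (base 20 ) 2DJ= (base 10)1079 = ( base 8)2067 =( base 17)3C8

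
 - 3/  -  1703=3/1703 = 0.00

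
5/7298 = 5/7298 = 0.00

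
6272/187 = 6272/187 = 33.54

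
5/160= 1/32 = 0.03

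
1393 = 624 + 769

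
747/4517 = 747/4517 = 0.17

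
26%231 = 26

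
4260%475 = 460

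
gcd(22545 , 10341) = 27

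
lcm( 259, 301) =11137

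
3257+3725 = 6982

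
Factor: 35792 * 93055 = 2^4*5^1*37^1 * 503^1*2237^1 =3330624560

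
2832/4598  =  1416/2299  =  0.62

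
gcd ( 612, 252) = 36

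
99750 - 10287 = 89463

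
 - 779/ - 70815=779/70815=   0.01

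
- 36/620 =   -  1+146/155 = -0.06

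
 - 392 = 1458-1850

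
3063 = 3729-666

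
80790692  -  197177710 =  - 116387018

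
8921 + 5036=13957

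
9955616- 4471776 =5483840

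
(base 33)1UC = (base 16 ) 82b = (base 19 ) 5F1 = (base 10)2091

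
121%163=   121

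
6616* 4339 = 28706824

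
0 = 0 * 235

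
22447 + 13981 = 36428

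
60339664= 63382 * 952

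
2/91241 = 2/91241 = 0.00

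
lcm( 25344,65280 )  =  2154240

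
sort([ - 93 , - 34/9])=[ - 93, - 34/9] 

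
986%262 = 200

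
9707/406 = 9707/406 = 23.91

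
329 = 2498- 2169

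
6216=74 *84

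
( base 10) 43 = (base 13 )34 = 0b101011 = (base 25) 1I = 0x2B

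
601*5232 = 3144432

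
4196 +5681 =9877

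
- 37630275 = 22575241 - 60205516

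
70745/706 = 100+145/706  =  100.21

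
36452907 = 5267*6921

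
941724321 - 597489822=344234499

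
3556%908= 832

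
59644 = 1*59644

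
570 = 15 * 38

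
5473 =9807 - 4334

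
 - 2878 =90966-93844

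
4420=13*340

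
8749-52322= - 43573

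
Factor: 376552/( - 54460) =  - 242/35 = - 2^1 *5^( - 1 )*7^(-1) *11^2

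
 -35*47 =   -  1645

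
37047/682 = 37047/682 = 54.32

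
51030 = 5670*9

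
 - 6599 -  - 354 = -6245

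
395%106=77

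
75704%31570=12564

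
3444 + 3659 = 7103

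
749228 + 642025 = 1391253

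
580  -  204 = 376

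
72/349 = 72/349 = 0.21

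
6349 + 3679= 10028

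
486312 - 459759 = 26553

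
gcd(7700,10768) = 4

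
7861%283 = 220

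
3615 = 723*5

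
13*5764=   74932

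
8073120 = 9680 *834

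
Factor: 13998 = 2^1*3^1 * 2333^1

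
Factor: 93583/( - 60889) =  - 7^1*29^1*461^1*60889^( - 1)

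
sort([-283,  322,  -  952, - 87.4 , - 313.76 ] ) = [ - 952 ,-313.76,  -  283, - 87.4, 322]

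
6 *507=3042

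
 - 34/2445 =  - 34/2445 = - 0.01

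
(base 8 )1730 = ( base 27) 19C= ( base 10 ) 984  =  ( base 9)1313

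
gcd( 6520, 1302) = 2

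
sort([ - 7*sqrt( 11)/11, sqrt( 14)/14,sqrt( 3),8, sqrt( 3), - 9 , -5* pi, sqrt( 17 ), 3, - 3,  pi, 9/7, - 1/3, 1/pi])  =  [ - 5 *pi,-9,-3, - 7 * sqrt(11)/11, - 1/3, sqrt( 14) /14,1/pi, 9/7, sqrt( 3 ), sqrt( 3 ),  3,pi,sqrt( 17 ), 8] 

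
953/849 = 953/849 = 1.12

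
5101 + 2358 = 7459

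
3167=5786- 2619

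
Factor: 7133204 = 2^2*13^1*137177^1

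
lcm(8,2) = 8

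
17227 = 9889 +7338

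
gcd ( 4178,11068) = 2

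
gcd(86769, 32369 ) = 1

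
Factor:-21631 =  - 97^1  *223^1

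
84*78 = 6552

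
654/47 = 13  +  43/47  =  13.91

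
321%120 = 81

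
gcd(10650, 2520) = 30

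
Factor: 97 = 97^1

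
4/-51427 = -1 + 51423/51427 = - 0.00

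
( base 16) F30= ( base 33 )3ir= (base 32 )3PG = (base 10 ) 3888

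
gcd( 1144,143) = 143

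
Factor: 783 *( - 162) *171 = - 2^1*3^9*19^1*29^1 = - 21690666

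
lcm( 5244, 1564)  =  89148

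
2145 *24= 51480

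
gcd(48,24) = 24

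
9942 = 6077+3865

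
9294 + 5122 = 14416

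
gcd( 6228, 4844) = 692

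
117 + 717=834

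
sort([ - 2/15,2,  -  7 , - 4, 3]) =[  -  7, - 4, - 2/15,2, 3 ]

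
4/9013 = 4/9013 = 0.00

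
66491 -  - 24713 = 91204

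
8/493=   8/493 = 0.02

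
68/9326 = 34/4663 = 0.01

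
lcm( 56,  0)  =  0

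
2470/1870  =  247/187 = 1.32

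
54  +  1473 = 1527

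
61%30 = 1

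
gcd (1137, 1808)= 1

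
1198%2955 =1198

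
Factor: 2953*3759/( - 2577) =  - 3700109/859 = - 7^1 * 179^1*859^( - 1 )*2953^1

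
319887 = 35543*9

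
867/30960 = 289/10320  =  0.03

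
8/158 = 4/79 = 0.05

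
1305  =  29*45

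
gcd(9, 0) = 9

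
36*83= 2988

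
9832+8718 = 18550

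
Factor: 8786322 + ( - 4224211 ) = 41^1 * 111271^1 = 4562111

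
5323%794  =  559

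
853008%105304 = 10576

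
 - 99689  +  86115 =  - 13574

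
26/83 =26/83 = 0.31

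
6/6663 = 2/2221=0.00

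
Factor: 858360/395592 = 5^1*23^1*53^( - 1) = 115/53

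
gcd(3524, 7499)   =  1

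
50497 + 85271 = 135768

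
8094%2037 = 1983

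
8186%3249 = 1688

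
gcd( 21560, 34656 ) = 8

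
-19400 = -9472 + -9928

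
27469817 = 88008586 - 60538769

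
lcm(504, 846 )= 23688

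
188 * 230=43240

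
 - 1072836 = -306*3506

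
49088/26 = 1888 = 1888.00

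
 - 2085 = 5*(- 417) 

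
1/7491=1/7491 = 0.00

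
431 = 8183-7752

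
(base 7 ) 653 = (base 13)1c7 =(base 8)514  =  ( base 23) ea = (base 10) 332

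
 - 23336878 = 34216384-57553262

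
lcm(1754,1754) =1754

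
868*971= 842828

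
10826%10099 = 727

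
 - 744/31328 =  - 93/3916 = - 0.02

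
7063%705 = 13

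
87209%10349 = 4417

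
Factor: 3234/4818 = 7^2*  73^( - 1 ) = 49/73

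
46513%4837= 2980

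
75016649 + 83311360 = 158328009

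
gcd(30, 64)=2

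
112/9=112/9 =12.44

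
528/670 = 264/335 = 0.79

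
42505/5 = 8501 = 8501.00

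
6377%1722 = 1211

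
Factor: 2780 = 2^2*5^1*139^1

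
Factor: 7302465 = 3^2*5^1*162277^1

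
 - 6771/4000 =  - 6771/4000 = - 1.69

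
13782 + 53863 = 67645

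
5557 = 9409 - 3852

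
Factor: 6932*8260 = 57258320  =  2^4*5^1*7^1* 59^1*1733^1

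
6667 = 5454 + 1213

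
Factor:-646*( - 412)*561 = 149311272 = 2^3*3^1*11^1*17^2*19^1*103^1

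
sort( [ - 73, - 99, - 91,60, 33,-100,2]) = [ - 100,  -  99, - 91,- 73,2,33, 60 ]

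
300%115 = 70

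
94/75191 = 94/75191 =0.00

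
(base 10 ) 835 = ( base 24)1AJ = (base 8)1503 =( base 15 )3AA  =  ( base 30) rp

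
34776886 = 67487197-32710311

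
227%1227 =227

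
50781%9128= 5141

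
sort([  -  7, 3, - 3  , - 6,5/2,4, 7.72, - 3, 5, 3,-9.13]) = [ - 9.13,-7, - 6, - 3, - 3, 5/2, 3,3, 4,5, 7.72] 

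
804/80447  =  804/80447 =0.01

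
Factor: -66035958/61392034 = -3^1*11^( - 1)*29^1* 191^1 *1987^1*2790547^( - 1) = - 33017979/30696017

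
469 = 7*67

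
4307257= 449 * 9593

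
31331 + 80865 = 112196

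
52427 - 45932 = 6495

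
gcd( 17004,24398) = 2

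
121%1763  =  121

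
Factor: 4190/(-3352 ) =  - 2^( - 2 )*5^1  =  -5/4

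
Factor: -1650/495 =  - 10/3 = -2^1*3^(-1 )*5^1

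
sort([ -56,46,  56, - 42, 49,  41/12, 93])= [  -  56,-42,41/12, 46, 49, 56, 93]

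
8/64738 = 4/32369 = 0.00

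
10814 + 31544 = 42358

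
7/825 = 7/825=0.01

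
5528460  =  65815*84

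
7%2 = 1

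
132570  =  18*7365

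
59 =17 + 42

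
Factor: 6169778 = 2^1* 3084889^1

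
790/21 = 790/21 = 37.62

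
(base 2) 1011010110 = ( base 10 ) 726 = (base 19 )204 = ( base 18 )246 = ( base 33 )m0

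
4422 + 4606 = 9028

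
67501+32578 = 100079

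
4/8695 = 4/8695 = 0.00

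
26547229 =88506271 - 61959042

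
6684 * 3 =20052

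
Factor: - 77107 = -83^1*929^1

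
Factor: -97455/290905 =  -3^1 *89^1 * 797^( - 1) = - 267/797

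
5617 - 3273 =2344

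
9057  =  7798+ 1259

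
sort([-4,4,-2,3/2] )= [-4, - 2,3/2,4 ]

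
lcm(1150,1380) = 6900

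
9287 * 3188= 29606956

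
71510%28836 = 13838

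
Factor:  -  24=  - 2^3* 3^1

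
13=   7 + 6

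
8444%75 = 44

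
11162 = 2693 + 8469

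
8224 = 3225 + 4999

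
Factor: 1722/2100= 2^ ( - 1)*5^( - 2)*41^1=41/50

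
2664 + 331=2995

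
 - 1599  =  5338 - 6937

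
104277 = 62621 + 41656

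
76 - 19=57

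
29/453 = 29/453= 0.06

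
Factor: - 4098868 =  - 2^2*491^1*2087^1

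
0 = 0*122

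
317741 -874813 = -557072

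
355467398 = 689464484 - 333997086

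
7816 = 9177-1361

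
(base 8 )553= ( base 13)21C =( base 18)123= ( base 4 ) 11223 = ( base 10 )363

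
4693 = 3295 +1398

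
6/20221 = 6/20221  =  0.00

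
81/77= 81/77=1.05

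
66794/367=182 = 182.00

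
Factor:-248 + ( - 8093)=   -  8341=- 19^1 * 439^1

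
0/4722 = 0 =0.00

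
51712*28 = 1447936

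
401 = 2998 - 2597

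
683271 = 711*961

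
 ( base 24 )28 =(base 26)24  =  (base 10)56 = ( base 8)70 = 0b111000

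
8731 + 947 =9678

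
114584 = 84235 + 30349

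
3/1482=1/494 = 0.00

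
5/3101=5/3101 = 0.00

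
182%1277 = 182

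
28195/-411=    - 69 + 164/411 = - 68.60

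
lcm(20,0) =0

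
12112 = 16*757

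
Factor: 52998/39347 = 66/49 = 2^1*3^1*7^ ( - 2 )*11^1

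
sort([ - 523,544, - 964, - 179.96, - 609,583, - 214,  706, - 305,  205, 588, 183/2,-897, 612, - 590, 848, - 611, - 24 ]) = [ - 964, - 897, - 611, - 609, - 590,- 523, - 305, - 214,-179.96, - 24,  183/2, 205, 544, 583,  588,612,706, 848] 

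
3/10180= 3/10180=0.00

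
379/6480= 379/6480= 0.06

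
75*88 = 6600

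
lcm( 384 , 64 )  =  384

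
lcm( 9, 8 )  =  72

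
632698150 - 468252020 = 164446130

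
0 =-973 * 0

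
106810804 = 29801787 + 77009017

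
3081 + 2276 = 5357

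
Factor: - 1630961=-1181^1*1381^1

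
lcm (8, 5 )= 40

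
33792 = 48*704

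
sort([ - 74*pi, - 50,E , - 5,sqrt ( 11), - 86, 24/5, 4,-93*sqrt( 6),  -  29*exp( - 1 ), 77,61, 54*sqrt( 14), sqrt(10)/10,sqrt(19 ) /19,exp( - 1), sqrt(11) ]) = [ - 74*pi,-93  *sqrt(6), - 86, - 50, - 29*exp(-1 ), - 5,sqrt ( 19)/19  ,  sqrt( 10 )/10,exp( - 1 ),E , sqrt( 11) , sqrt (11 ) , 4, 24/5,61,77,54*sqrt( 14 ) ]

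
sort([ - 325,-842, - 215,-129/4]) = [ - 842, - 325, - 215,-129/4] 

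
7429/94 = 79 + 3/94 = 79.03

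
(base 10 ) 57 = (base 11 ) 52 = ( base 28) 21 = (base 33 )1O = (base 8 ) 71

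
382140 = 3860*99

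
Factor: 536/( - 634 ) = -2^2*67^1*317^ ( - 1 ) = - 268/317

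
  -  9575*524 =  - 5017300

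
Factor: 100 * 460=2^4*5^3*23^1 =46000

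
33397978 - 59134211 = -25736233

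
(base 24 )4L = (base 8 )165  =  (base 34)3F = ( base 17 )6F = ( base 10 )117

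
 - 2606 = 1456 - 4062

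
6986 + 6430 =13416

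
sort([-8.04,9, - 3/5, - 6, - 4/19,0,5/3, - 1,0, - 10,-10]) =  [ - 10 , - 10, - 8.04, - 6  , - 1,-3/5,-4/19, 0, 0,5/3,9 ] 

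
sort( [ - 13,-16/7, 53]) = [ - 13, - 16/7, 53 ] 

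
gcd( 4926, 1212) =6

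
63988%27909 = 8170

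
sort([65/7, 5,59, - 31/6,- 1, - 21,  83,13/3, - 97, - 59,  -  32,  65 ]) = [ - 97, - 59, - 32, - 21, - 31/6, - 1,13/3,5,65/7 , 59, 65, 83 ]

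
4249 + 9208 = 13457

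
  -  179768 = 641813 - 821581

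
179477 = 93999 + 85478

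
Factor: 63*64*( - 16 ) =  - 64512 = -2^10*3^2 *7^1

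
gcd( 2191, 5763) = 1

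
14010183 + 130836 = 14141019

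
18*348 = 6264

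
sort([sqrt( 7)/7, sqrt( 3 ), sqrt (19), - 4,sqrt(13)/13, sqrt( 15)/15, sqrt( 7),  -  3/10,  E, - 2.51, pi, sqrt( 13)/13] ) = [-4, - 2.51, - 3/10 , sqrt( 15) /15,sqrt( 13)/13, sqrt( 13 ) /13,sqrt(7)/7, sqrt( 3), sqrt( 7), E,  pi,sqrt( 19 )]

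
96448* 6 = 578688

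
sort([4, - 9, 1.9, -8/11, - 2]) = [ - 9,-2 , -8/11, 1.9,4 ] 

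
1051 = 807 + 244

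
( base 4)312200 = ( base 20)8e8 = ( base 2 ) 110110100000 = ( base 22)74C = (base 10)3488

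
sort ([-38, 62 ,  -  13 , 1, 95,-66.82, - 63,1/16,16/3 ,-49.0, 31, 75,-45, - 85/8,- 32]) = [-66.82, - 63,-49.0 , -45, - 38, - 32, - 13,- 85/8, 1/16,1, 16/3,  31, 62, 75,95 ]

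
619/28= 619/28 = 22.11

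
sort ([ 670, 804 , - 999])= [ - 999, 670, 804] 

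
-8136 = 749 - 8885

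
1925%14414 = 1925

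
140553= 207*679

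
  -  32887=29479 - 62366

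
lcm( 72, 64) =576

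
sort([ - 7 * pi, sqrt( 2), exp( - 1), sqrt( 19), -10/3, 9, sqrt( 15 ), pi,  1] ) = [ - 7 * pi, - 10/3, exp( - 1 ), 1,sqrt(2 ),pi,sqrt(15),sqrt( 19), 9] 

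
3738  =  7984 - 4246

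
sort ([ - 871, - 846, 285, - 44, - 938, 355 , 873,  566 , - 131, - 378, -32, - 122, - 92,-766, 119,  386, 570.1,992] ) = [-938, - 871, -846, -766, - 378,  -  131 ,- 122, - 92,-44,-32, 119, 285,355, 386, 566, 570.1 , 873, 992]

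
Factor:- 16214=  - 2^1*11^2*67^1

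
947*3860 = 3655420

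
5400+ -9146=-3746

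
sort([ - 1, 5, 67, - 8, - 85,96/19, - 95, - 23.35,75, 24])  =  [ - 95,- 85, - 23.35,-8, - 1, 5,96/19,  24, 67, 75 ] 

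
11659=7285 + 4374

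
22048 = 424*52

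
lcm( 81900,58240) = 2620800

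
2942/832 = 3+223/416 = 3.54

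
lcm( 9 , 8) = 72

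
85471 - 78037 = 7434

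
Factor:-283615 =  - 5^1*131^1 * 433^1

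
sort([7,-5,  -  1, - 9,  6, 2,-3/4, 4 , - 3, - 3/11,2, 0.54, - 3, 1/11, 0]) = [ - 9 , - 5,  -  3, - 3,- 1, - 3/4 , - 3/11, 0,1/11,0.54, 2, 2 , 4,6,7]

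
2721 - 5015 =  - 2294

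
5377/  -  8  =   - 5377/8 = - 672.12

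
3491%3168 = 323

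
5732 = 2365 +3367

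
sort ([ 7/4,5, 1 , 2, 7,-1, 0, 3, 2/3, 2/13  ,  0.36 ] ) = [ - 1, 0, 2/13, 0.36,  2/3 , 1, 7/4, 2, 3, 5,7] 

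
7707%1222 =375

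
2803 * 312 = 874536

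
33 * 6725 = 221925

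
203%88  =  27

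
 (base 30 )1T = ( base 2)111011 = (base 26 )27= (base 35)1o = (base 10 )59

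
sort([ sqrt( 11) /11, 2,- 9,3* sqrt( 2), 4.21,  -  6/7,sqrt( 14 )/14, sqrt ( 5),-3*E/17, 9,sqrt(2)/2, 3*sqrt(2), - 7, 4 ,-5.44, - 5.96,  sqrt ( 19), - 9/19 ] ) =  [  -  9, - 7, - 5.96, - 5.44, - 6/7, - 3*E/17,  -  9/19,sqrt( 14 ) /14,sqrt(11 ) /11,sqrt( 2)/2,2, sqrt(5 ),  4,  4.21, 3*sqrt( 2 ), 3*sqrt( 2),sqrt(19),9] 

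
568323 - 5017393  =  -4449070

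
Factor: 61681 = 61681^1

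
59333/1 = 59333  =  59333.00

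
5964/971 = 5964/971 =6.14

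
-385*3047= - 1173095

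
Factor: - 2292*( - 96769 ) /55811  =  2^2 *3^1 * 7^( - 2 )*17^( - 1 )*67^( - 1 )*191^1*96769^1  =  221794548/55811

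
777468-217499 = 559969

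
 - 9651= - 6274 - 3377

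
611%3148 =611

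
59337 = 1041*57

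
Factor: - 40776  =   - 2^3*3^1 * 1699^1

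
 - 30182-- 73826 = 43644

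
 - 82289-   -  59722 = - 22567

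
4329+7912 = 12241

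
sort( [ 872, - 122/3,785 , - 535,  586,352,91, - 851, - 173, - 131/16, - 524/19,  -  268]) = [ - 851,  -  535,-268, - 173, - 122/3, - 524/19,-131/16,91,352,586,  785,872]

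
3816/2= 1908=1908.00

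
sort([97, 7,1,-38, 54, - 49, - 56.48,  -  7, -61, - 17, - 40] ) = [ - 61,-56.48, - 49, - 40, - 38, - 17, - 7,1,7,54,97 ] 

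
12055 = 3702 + 8353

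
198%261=198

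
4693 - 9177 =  - 4484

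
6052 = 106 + 5946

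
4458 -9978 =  - 5520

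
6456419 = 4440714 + 2015705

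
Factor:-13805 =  - 5^1 * 11^1*251^1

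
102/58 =1 + 22/29 = 1.76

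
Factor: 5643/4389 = 9/7 = 3^2*7^( - 1 ) 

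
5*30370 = 151850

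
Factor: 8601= 3^1*47^1*61^1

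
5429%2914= 2515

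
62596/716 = 15649/179 = 87.42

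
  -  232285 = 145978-378263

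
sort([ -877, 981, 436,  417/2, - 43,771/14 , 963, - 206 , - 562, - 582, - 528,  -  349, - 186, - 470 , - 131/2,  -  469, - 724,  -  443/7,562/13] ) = [-877, - 724,-582, - 562,  -  528, - 470, - 469, - 349,-206, - 186, - 131/2, - 443/7, - 43,562/13,771/14, 417/2, 436,963,981 ] 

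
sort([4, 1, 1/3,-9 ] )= [-9, 1/3,1, 4 ] 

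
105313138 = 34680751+70632387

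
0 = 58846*0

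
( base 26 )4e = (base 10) 118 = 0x76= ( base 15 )7d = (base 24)4M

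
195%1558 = 195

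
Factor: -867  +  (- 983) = - 1850 = - 2^1*5^2*37^1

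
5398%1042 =188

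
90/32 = 45/16= 2.81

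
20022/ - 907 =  -20022/907 = - 22.07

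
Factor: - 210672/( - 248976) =11/13 = 11^1*13^ ( -1) 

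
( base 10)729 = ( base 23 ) 18G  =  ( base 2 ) 1011011001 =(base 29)p4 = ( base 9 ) 1000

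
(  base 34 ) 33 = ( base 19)5A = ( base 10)105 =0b1101001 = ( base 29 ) 3i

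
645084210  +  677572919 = 1322657129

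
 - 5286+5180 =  - 106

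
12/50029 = 12/50029 = 0.00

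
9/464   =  9/464 = 0.02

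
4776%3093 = 1683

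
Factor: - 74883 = -3^1*109^1*229^1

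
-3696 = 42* (-88)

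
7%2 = 1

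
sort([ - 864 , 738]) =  [ - 864,738 ] 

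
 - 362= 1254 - 1616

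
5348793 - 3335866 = 2012927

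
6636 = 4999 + 1637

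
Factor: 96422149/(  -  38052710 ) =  - 2^( - 1)*5^(  -  1 )*73^( - 1)*3343^1 * 28843^1*52127^( - 1 )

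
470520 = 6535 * 72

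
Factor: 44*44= 1936 = 2^4*11^2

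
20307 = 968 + 19339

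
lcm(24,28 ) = 168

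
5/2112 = 5/2112 = 0.00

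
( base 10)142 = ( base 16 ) 8E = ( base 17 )86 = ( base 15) 97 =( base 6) 354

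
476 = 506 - 30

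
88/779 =88/779 =0.11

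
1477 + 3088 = 4565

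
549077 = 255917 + 293160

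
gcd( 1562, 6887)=71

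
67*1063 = 71221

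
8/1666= 4/833 = 0.00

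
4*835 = 3340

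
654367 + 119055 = 773422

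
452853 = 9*50317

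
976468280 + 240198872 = 1216667152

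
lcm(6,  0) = 0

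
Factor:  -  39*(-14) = 2^1*3^1* 7^1 * 13^1= 546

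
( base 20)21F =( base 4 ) 31003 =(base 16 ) 343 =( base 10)835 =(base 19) 25i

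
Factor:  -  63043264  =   - 2^6*37^1*79^1*337^1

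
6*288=1728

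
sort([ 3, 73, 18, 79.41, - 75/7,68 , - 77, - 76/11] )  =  [ - 77, - 75/7, - 76/11, 3,18, 68,73,  79.41]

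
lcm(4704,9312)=456288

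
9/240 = 3/80 = 0.04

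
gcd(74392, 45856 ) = 8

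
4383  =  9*487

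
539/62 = 539/62 = 8.69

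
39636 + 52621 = 92257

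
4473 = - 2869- - 7342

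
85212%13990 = 1272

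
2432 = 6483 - 4051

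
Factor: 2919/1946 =3/2 = 2^( - 1)*3^1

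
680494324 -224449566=456044758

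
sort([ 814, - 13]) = [ - 13, 814]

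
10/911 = 10/911 = 0.01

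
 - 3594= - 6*599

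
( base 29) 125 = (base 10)904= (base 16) 388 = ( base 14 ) 488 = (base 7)2431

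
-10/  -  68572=5/34286=0.00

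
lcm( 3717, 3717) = 3717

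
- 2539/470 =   -  6 + 281/470 = - 5.40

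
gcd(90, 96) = 6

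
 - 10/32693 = -10/32693  =  - 0.00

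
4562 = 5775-1213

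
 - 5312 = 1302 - 6614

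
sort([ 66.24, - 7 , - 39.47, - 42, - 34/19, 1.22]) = [ - 42, - 39.47, - 7, - 34/19, 1.22, 66.24 ]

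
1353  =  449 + 904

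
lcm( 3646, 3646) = 3646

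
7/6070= 7/6070 = 0.00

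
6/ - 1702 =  - 3/851 = - 0.00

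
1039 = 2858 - 1819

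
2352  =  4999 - 2647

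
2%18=2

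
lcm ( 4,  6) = 12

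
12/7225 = 12/7225 = 0.00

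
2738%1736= 1002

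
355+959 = 1314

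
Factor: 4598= 2^1*11^2*19^1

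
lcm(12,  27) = 108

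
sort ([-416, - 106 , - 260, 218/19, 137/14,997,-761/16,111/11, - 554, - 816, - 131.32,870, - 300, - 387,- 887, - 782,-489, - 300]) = [ - 887, - 816, - 782, - 554  , - 489, - 416,-387,- 300, - 300, - 260, - 131.32, - 106, - 761/16 , 137/14,111/11,218/19, 870,997]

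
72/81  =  8/9 =0.89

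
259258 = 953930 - 694672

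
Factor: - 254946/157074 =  - 42491/26179 = - 47^( - 1)*557^( - 1 ) *42491^1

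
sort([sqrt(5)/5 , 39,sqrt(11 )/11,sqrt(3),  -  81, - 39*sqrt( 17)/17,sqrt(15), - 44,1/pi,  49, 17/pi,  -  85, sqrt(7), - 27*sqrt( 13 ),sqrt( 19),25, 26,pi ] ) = [ -27  *  sqrt(13), - 85, - 81, - 44, - 39*sqrt(17 ) /17,sqrt(11)/11 , 1/pi,sqrt(5 )/5,sqrt(3),sqrt( 7),pi,sqrt( 15) , sqrt (19 ),17/pi,25, 26,39,49]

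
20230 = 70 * 289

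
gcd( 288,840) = 24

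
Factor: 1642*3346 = 2^2 * 7^1*239^1*821^1=5494132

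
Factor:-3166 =- 2^1*1583^1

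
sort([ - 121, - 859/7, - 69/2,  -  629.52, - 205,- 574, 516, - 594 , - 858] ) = [ - 858, - 629.52,-594 ,-574, - 205,-859/7, - 121, - 69/2,516]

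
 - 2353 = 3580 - 5933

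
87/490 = 87/490 = 0.18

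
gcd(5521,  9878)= 1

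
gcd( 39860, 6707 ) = 1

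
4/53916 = 1/13479 =0.00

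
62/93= 2/3 = 0.67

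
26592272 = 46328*574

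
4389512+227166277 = 231555789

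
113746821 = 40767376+72979445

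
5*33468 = 167340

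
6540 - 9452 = -2912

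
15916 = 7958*2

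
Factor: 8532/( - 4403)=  - 2^2*3^3*7^( - 1)*17^( - 1 )*37^( - 1)*79^1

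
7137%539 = 130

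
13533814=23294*581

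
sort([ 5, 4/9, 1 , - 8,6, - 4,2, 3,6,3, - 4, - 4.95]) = [ - 8,- 4.95, - 4, - 4,4/9,1,2, 3,3, 5 , 6, 6 ]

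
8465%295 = 205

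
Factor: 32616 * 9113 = 297229608 = 2^3*3^3  *13^1 * 151^1*701^1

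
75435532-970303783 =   -  894868251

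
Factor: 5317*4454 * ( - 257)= - 2^1*13^1 * 17^1*131^1*257^1*409^1 =-6086252926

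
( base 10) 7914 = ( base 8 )17352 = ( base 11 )5A45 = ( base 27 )an3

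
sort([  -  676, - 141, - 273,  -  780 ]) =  [  -  780,- 676, - 273, - 141 ]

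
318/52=159/26 = 6.12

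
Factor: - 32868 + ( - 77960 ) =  - 110828 = -2^2*103^1 * 269^1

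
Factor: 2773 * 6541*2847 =3^1*13^1 * 31^1*47^1*59^1*73^1*211^1 = 51639435471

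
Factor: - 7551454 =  - 2^1*1249^1 * 3023^1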